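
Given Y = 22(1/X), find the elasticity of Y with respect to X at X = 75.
Elasticity = -1

Elasticity = (dY/dX) · (X/Y)

dY/dX = -22/X²
At X = 75: dY/dX = -22/5625, Y = 22/75

Elasticity = (-22/5625) · (75 / (22/75)) = -1

Interpretation: for a small percentage change in X, the percentage change in Y is approximately -1.00 times as large.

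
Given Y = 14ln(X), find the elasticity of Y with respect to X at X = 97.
Elasticity = 1/ln(97) ≈ 0.2186

Elasticity = (dY/dX) · (X/Y)

dY/dX = 14/X
At X = 97: dY/dX = 14/97, Y = 14·ln(97)

Elasticity = (14/97) · (97 / (14·ln(97))) = 1/ln(97) ≈ 0.2186

Interpretation: for a small percentage change in X, the percentage change in Y is approximately 0.22 times as large.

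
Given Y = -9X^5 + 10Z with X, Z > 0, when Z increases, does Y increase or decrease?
Y increases

Taking the partial derivative:
∂Y/∂Z = 10

∂Y/∂Z = 10 > 0 (assuming positive values)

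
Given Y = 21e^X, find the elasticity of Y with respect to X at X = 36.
Elasticity = 36

Elasticity = (dY/dX) · (X/Y)

dY/dX = 21·e^X
At X = 36: dY/dX = 21·e^36, Y = 21·e^36

Elasticity = (21·e^36) · (36 / (21·e^36)) = 36

Interpretation: for a small percentage change in X, the percentage change in Y is approximately 36.00 times as large.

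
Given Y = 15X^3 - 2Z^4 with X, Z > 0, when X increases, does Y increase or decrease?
Y increases

Taking the partial derivative:
∂Y/∂X = 45X^2

∂Y/∂X = 45X^2 > 0 (assuming positive values)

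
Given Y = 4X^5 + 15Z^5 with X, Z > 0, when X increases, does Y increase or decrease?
Y increases

Taking the partial derivative:
∂Y/∂X = 20X^4

∂Y/∂X = 20X^4 > 0 (assuming positive values)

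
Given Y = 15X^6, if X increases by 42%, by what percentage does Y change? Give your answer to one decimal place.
719.8%

For Y = 15X^6:
If X → X(1 + 0.42)
Then Y → Y · (1 + 0.42)^6
     ≈ Y · 8.1984

Percentage change = ((1 + 0.42)^6 − 1) × 100% ≈ 719.8%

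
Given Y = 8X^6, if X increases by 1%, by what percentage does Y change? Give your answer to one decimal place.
6.2%

For Y = 8X^6:
If X → X(1 + 0.01)
Then Y → Y · (1 + 0.01)^6
     ≈ Y · 1.0615

Percentage change = ((1 + 0.01)^6 − 1) × 100% ≈ 6.2%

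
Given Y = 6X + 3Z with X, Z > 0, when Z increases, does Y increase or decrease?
Y increases

Taking the partial derivative:
∂Y/∂Z = 3

∂Y/∂Z = 3 > 0 (assuming positive values)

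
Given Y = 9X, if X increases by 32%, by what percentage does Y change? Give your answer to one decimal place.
32.0%

For Y = 9X:
If X → X(1 + 0.32)
Then Y → Y · (1 + 0.32)^1
     = Y · 1.3200

Percentage change = ((1 + 0.32)^1 − 1) × 100% = 32.0%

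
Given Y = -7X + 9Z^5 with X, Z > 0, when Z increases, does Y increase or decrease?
Y increases

Taking the partial derivative:
∂Y/∂Z = 45Z^4

∂Y/∂Z = 45Z^4 > 0 (assuming positive values)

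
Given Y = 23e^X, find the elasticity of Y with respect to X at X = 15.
Elasticity = 15

Elasticity = (dY/dX) · (X/Y)

dY/dX = 23·e^X
At X = 15: dY/dX = 23·e^15, Y = 23·e^15

Elasticity = (23·e^15) · (15 / (23·e^15)) = 15

Interpretation: for a small percentage change in X, the percentage change in Y is approximately 15.00 times as large.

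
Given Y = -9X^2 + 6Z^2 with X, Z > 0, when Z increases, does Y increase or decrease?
Y increases

Taking the partial derivative:
∂Y/∂Z = 12Z

∂Y/∂Z = 12Z > 0 (assuming positive values)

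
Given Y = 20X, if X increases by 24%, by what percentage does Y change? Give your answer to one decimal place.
24.0%

For Y = 20X:
If X → X(1 + 0.24)
Then Y → Y · (1 + 0.24)^1
     = Y · 1.2400

Percentage change = ((1 + 0.24)^1 − 1) × 100% = 24.0%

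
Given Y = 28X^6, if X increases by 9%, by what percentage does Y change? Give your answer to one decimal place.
67.7%

For Y = 28X^6:
If X → X(1 + 0.09)
Then Y → Y · (1 + 0.09)^6
     ≈ Y · 1.6771

Percentage change = ((1 + 0.09)^6 − 1) × 100% ≈ 67.7%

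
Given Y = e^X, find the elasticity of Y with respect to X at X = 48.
Elasticity = 48

Elasticity = (dY/dX) · (X/Y)

dY/dX = e^X
At X = 48: dY/dX = e^48, Y = e^48

Elasticity = (e^48) · (48 / (e^48)) = 48

Interpretation: for a small percentage change in X, the percentage change in Y is approximately 48.00 times as large.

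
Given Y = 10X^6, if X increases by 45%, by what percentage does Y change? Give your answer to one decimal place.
829.4%

For Y = 10X^6:
If X → X(1 + 0.45)
Then Y → Y · (1 + 0.45)^6
     ≈ Y · 9.2941

Percentage change = ((1 + 0.45)^6 − 1) × 100% ≈ 829.4%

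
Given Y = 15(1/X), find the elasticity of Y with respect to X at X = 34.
Elasticity = -1

Elasticity = (dY/dX) · (X/Y)

dY/dX = -15/X²
At X = 34: dY/dX = -15/1156, Y = 15/34

Elasticity = (-15/1156) · (34 / (15/34)) = -1

Interpretation: for a small percentage change in X, the percentage change in Y is approximately -1.00 times as large.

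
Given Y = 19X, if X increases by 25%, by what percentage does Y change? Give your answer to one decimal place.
25.0%

For Y = 19X:
If X → X(1 + 0.25)
Then Y → Y · (1 + 0.25)^1
     = Y · 1.2500

Percentage change = ((1 + 0.25)^1 − 1) × 100% = 25.0%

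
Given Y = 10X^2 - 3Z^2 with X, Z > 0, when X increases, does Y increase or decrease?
Y increases

Taking the partial derivative:
∂Y/∂X = 20X

∂Y/∂X = 20X > 0 (assuming positive values)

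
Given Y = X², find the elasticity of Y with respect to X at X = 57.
Elasticity = 2

Elasticity = (dY/dX) · (X/Y)

dY/dX = 2·X
At X = 57: dY/dX = 114, Y = 3249

Elasticity = 114 · (57 / 3249) = 2

Interpretation: for a small percentage change in X, the percentage change in Y is approximately 2.00 times as large.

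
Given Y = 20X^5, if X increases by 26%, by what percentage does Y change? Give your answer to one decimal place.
217.6%

For Y = 20X^5:
If X → X(1 + 0.26)
Then Y → Y · (1 + 0.26)^5
     ≈ Y · 3.1758

Percentage change = ((1 + 0.26)^5 − 1) × 100% ≈ 217.6%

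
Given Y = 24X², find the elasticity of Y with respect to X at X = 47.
Elasticity = 2

Elasticity = (dY/dX) · (X/Y)

dY/dX = 48·X
At X = 47: dY/dX = 2256, Y = 53016

Elasticity = 2256 · (47 / 53016) = 2

Interpretation: for a small percentage change in X, the percentage change in Y is approximately 2.00 times as large.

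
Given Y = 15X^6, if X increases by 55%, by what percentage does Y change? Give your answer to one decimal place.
1286.7%

For Y = 15X^6:
If X → X(1 + 0.55)
Then Y → Y · (1 + 0.55)^6
     ≈ Y · 13.8672

Percentage change = ((1 + 0.55)^6 − 1) × 100% ≈ 1286.7%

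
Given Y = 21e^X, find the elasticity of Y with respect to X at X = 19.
Elasticity = 19

Elasticity = (dY/dX) · (X/Y)

dY/dX = 21·e^X
At X = 19: dY/dX = 21·e^19, Y = 21·e^19

Elasticity = (21·e^19) · (19 / (21·e^19)) = 19

Interpretation: for a small percentage change in X, the percentage change in Y is approximately 19.00 times as large.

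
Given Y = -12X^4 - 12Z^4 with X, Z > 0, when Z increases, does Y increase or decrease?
Y decreases

Taking the partial derivative:
∂Y/∂Z = -48Z^3

∂Y/∂Z = -48Z^3 < 0 (assuming positive values)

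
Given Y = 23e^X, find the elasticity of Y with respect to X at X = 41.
Elasticity = 41

Elasticity = (dY/dX) · (X/Y)

dY/dX = 23·e^X
At X = 41: dY/dX = 23·e^41, Y = 23·e^41

Elasticity = (23·e^41) · (41 / (23·e^41)) = 41

Interpretation: for a small percentage change in X, the percentage change in Y is approximately 41.00 times as large.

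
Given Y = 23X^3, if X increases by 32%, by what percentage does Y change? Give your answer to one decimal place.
130.0%

For Y = 23X^3:
If X → X(1 + 0.32)
Then Y → Y · (1 + 0.32)^3
     ≈ Y · 2.3000

Percentage change = ((1 + 0.32)^3 − 1) × 100% ≈ 130.0%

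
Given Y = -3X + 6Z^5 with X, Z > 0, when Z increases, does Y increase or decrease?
Y increases

Taking the partial derivative:
∂Y/∂Z = 30Z^4

∂Y/∂Z = 30Z^4 > 0 (assuming positive values)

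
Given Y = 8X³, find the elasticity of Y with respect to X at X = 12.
Elasticity = 3

Elasticity = (dY/dX) · (X/Y)

dY/dX = 24·X²
At X = 12: dY/dX = 3456, Y = 13824

Elasticity = 3456 · (12 / 13824) = 3

Interpretation: for a small percentage change in X, the percentage change in Y is approximately 3.00 times as large.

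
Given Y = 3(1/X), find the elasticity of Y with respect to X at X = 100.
Elasticity = -1

Elasticity = (dY/dX) · (X/Y)

dY/dX = -3/X²
At X = 100: dY/dX = -3/10000, Y = 3/100

Elasticity = (-3/10000) · (100 / (3/100)) = -1

Interpretation: for a small percentage change in X, the percentage change in Y is approximately -1.00 times as large.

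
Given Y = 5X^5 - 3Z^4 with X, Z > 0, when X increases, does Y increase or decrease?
Y increases

Taking the partial derivative:
∂Y/∂X = 25X^4

∂Y/∂X = 25X^4 > 0 (assuming positive values)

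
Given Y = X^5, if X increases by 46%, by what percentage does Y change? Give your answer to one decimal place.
563.4%

For Y = X^5:
If X → X(1 + 0.46)
Then Y → Y · (1 + 0.46)^5
     ≈ Y · 6.6338

Percentage change = ((1 + 0.46)^5 − 1) × 100% ≈ 563.4%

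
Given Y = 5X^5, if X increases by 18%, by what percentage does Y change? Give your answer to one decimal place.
128.8%

For Y = 5X^5:
If X → X(1 + 0.18)
Then Y → Y · (1 + 0.18)^5
     ≈ Y · 2.2878

Percentage change = ((1 + 0.18)^5 − 1) × 100% ≈ 128.8%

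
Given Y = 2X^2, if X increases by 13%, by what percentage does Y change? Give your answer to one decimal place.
27.7%

For Y = 2X^2:
If X → X(1 + 0.13)
Then Y → Y · (1 + 0.13)^2
     = Y · 1.2769

Percentage change = ((1 + 0.13)^2 − 1) × 100% ≈ 27.7%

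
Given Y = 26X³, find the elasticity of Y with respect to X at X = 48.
Elasticity = 3

Elasticity = (dY/dX) · (X/Y)

dY/dX = 78·X²
At X = 48: dY/dX = 179712, Y = 2875392

Elasticity = 179712 · (48 / 2875392) = 3

Interpretation: for a small percentage change in X, the percentage change in Y is approximately 3.00 times as large.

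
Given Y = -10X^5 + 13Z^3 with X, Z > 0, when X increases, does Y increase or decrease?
Y decreases

Taking the partial derivative:
∂Y/∂X = -50X^4

∂Y/∂X = -50X^4 < 0 (assuming positive values)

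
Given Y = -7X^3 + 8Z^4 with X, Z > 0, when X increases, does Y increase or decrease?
Y decreases

Taking the partial derivative:
∂Y/∂X = -21X^2

∂Y/∂X = -21X^2 < 0 (assuming positive values)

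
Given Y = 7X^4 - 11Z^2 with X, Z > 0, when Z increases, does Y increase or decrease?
Y decreases

Taking the partial derivative:
∂Y/∂Z = -22Z

∂Y/∂Z = -22Z < 0 (assuming positive values)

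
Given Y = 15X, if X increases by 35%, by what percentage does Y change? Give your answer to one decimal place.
35.0%

For Y = 15X:
If X → X(1 + 0.35)
Then Y → Y · (1 + 0.35)^1
     = Y · 1.3500

Percentage change = ((1 + 0.35)^1 − 1) × 100% = 35.0%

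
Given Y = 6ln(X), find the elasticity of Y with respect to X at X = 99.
Elasticity = 1/ln(99) ≈ 0.2176

Elasticity = (dY/dX) · (X/Y)

dY/dX = 6/X
At X = 99: dY/dX = 2/33, Y = 6·ln(99)

Elasticity = (2/33) · (99 / (6·ln(99))) = 1/ln(99) ≈ 0.2176

Interpretation: for a small percentage change in X, the percentage change in Y is approximately 0.22 times as large.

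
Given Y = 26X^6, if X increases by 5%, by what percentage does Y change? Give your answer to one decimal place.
34.0%

For Y = 26X^6:
If X → X(1 + 0.05)
Then Y → Y · (1 + 0.05)^6
     ≈ Y · 1.3401

Percentage change = ((1 + 0.05)^6 − 1) × 100% ≈ 34.0%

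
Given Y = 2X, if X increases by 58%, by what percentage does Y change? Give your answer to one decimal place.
58.0%

For Y = 2X:
If X → X(1 + 0.58)
Then Y → Y · (1 + 0.58)^1
     = Y · 1.5800

Percentage change = ((1 + 0.58)^1 − 1) × 100% = 58.0%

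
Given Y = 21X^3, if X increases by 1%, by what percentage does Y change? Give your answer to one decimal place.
3.0%

For Y = 21X^3:
If X → X(1 + 0.01)
Then Y → Y · (1 + 0.01)^3
     ≈ Y · 1.0303

Percentage change = ((1 + 0.01)^3 − 1) × 100% ≈ 3.0%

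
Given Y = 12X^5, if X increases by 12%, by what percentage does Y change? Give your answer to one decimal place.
76.2%

For Y = 12X^5:
If X → X(1 + 0.12)
Then Y → Y · (1 + 0.12)^5
     ≈ Y · 1.7623

Percentage change = ((1 + 0.12)^5 − 1) × 100% ≈ 76.2%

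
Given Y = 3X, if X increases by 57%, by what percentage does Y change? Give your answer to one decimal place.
57.0%

For Y = 3X:
If X → X(1 + 0.57)
Then Y → Y · (1 + 0.57)^1
     = Y · 1.5700

Percentage change = ((1 + 0.57)^1 − 1) × 100% = 57.0%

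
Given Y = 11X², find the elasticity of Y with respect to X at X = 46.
Elasticity = 2

Elasticity = (dY/dX) · (X/Y)

dY/dX = 22·X
At X = 46: dY/dX = 1012, Y = 23276

Elasticity = 1012 · (46 / 23276) = 2

Interpretation: for a small percentage change in X, the percentage change in Y is approximately 2.00 times as large.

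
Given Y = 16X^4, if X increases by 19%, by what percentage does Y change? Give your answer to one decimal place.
100.5%

For Y = 16X^4:
If X → X(1 + 0.19)
Then Y → Y · (1 + 0.19)^4
     ≈ Y · 2.0053

Percentage change = ((1 + 0.19)^4 − 1) × 100% ≈ 100.5%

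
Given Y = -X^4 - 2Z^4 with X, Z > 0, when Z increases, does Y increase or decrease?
Y decreases

Taking the partial derivative:
∂Y/∂Z = -8Z^3

∂Y/∂Z = -8Z^3 < 0 (assuming positive values)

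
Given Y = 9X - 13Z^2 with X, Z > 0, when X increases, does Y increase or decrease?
Y increases

Taking the partial derivative:
∂Y/∂X = 9

∂Y/∂X = 9 > 0 (assuming positive values)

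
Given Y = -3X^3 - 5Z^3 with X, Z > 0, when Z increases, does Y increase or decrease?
Y decreases

Taking the partial derivative:
∂Y/∂Z = -15Z^2

∂Y/∂Z = -15Z^2 < 0 (assuming positive values)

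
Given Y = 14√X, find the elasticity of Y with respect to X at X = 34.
Elasticity = 1/2

Elasticity = (dY/dX) · (X/Y)

dY/dX = 7/√X
At X = 34: dY/dX = 7·√34/34, Y = 14·√34

Elasticity = (7·√34/34) · (34 / (14·√34)) = 1/2

Interpretation: for a small percentage change in X, the percentage change in Y is approximately 0.50 times as large.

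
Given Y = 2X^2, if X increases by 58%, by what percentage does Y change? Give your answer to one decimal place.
149.6%

For Y = 2X^2:
If X → X(1 + 0.58)
Then Y → Y · (1 + 0.58)^2
     = Y · 2.4964

Percentage change = ((1 + 0.58)^2 − 1) × 100% ≈ 149.6%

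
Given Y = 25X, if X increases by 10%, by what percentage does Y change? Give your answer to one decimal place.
10.0%

For Y = 25X:
If X → X(1 + 0.1)
Then Y → Y · (1 + 0.1)^1
     = Y · 1.1000

Percentage change = ((1 + 0.1)^1 − 1) × 100% = 10.0%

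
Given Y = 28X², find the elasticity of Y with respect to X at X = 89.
Elasticity = 2

Elasticity = (dY/dX) · (X/Y)

dY/dX = 56·X
At X = 89: dY/dX = 4984, Y = 221788

Elasticity = 4984 · (89 / 221788) = 2

Interpretation: for a small percentage change in X, the percentage change in Y is approximately 2.00 times as large.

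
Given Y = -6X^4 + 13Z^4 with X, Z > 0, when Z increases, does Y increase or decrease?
Y increases

Taking the partial derivative:
∂Y/∂Z = 52Z^3

∂Y/∂Z = 52Z^3 > 0 (assuming positive values)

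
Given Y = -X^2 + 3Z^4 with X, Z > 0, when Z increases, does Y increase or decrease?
Y increases

Taking the partial derivative:
∂Y/∂Z = 12Z^3

∂Y/∂Z = 12Z^3 > 0 (assuming positive values)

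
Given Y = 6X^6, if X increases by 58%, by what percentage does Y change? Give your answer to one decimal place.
1455.8%

For Y = 6X^6:
If X → X(1 + 0.58)
Then Y → Y · (1 + 0.58)^6
     ≈ Y · 15.5576

Percentage change = ((1 + 0.58)^6 − 1) × 100% ≈ 1455.8%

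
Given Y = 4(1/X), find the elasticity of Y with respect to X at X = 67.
Elasticity = -1

Elasticity = (dY/dX) · (X/Y)

dY/dX = -4/X²
At X = 67: dY/dX = -4/4489, Y = 4/67

Elasticity = (-4/4489) · (67 / (4/67)) = -1

Interpretation: for a small percentage change in X, the percentage change in Y is approximately -1.00 times as large.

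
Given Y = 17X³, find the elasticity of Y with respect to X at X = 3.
Elasticity = 3

Elasticity = (dY/dX) · (X/Y)

dY/dX = 51·X²
At X = 3: dY/dX = 459, Y = 459

Elasticity = 459 · (3 / 459) = 3

Interpretation: for a small percentage change in X, the percentage change in Y is approximately 3.00 times as large.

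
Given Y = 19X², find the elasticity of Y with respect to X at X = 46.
Elasticity = 2

Elasticity = (dY/dX) · (X/Y)

dY/dX = 38·X
At X = 46: dY/dX = 1748, Y = 40204

Elasticity = 1748 · (46 / 40204) = 2

Interpretation: for a small percentage change in X, the percentage change in Y is approximately 2.00 times as large.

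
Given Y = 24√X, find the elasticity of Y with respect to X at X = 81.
Elasticity = 1/2

Elasticity = (dY/dX) · (X/Y)

dY/dX = 12/√X
At X = 81: dY/dX = 4/3, Y = 216

Elasticity = (4/3) · (81 / 216) = 1/2

Interpretation: for a small percentage change in X, the percentage change in Y is approximately 0.50 times as large.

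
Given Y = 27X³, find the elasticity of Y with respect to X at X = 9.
Elasticity = 3

Elasticity = (dY/dX) · (X/Y)

dY/dX = 81·X²
At X = 9: dY/dX = 6561, Y = 19683

Elasticity = 6561 · (9 / 19683) = 3

Interpretation: for a small percentage change in X, the percentage change in Y is approximately 3.00 times as large.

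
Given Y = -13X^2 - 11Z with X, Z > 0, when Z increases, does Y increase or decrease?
Y decreases

Taking the partial derivative:
∂Y/∂Z = -11

∂Y/∂Z = -11 < 0 (assuming positive values)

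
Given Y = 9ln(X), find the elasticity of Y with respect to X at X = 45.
Elasticity = 1/ln(45) ≈ 0.2627

Elasticity = (dY/dX) · (X/Y)

dY/dX = 9/X
At X = 45: dY/dX = 1/5, Y = 9·ln(45)

Elasticity = (1/5) · (45 / (9·ln(45))) = 1/ln(45) ≈ 0.2627

Interpretation: for a small percentage change in X, the percentage change in Y is approximately 0.26 times as large.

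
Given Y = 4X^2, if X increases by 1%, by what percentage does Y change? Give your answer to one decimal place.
2.0%

For Y = 4X^2:
If X → X(1 + 0.01)
Then Y → Y · (1 + 0.01)^2
     = Y · 1.0201

Percentage change = ((1 + 0.01)^2 − 1) × 100% ≈ 2.0%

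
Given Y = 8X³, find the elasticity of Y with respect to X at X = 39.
Elasticity = 3

Elasticity = (dY/dX) · (X/Y)

dY/dX = 24·X²
At X = 39: dY/dX = 36504, Y = 474552

Elasticity = 36504 · (39 / 474552) = 3

Interpretation: for a small percentage change in X, the percentage change in Y is approximately 3.00 times as large.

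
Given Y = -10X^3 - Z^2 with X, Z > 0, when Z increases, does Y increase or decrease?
Y decreases

Taking the partial derivative:
∂Y/∂Z = -2Z

∂Y/∂Z = -2Z < 0 (assuming positive values)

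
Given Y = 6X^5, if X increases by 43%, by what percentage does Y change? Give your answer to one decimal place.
498.0%

For Y = 6X^5:
If X → X(1 + 0.43)
Then Y → Y · (1 + 0.43)^5
     ≈ Y · 5.9797

Percentage change = ((1 + 0.43)^5 − 1) × 100% ≈ 498.0%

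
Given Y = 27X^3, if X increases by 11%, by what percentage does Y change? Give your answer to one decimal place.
36.8%

For Y = 27X^3:
If X → X(1 + 0.11)
Then Y → Y · (1 + 0.11)^3
     ≈ Y · 1.3676

Percentage change = ((1 + 0.11)^3 − 1) × 100% ≈ 36.8%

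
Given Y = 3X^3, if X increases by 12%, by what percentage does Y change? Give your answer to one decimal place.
40.5%

For Y = 3X^3:
If X → X(1 + 0.12)
Then Y → Y · (1 + 0.12)^3
     ≈ Y · 1.4049

Percentage change = ((1 + 0.12)^3 − 1) × 100% ≈ 40.5%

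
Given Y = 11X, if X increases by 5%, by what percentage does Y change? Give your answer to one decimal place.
5.0%

For Y = 11X:
If X → X(1 + 0.05)
Then Y → Y · (1 + 0.05)^1
     = Y · 1.0500

Percentage change = ((1 + 0.05)^1 − 1) × 100% = 5.0%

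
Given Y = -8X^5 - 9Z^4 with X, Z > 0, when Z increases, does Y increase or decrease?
Y decreases

Taking the partial derivative:
∂Y/∂Z = -36Z^3

∂Y/∂Z = -36Z^3 < 0 (assuming positive values)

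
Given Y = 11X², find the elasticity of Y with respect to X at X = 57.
Elasticity = 2

Elasticity = (dY/dX) · (X/Y)

dY/dX = 22·X
At X = 57: dY/dX = 1254, Y = 35739

Elasticity = 1254 · (57 / 35739) = 2

Interpretation: for a small percentage change in X, the percentage change in Y is approximately 2.00 times as large.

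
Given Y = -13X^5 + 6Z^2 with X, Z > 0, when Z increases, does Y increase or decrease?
Y increases

Taking the partial derivative:
∂Y/∂Z = 12Z

∂Y/∂Z = 12Z > 0 (assuming positive values)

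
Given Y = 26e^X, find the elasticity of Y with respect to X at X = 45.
Elasticity = 45

Elasticity = (dY/dX) · (X/Y)

dY/dX = 26·e^X
At X = 45: dY/dX = 26·e^45, Y = 26·e^45

Elasticity = (26·e^45) · (45 / (26·e^45)) = 45

Interpretation: for a small percentage change in X, the percentage change in Y is approximately 45.00 times as large.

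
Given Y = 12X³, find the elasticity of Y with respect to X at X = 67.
Elasticity = 3

Elasticity = (dY/dX) · (X/Y)

dY/dX = 36·X²
At X = 67: dY/dX = 161604, Y = 3609156

Elasticity = 161604 · (67 / 3609156) = 3

Interpretation: for a small percentage change in X, the percentage change in Y is approximately 3.00 times as large.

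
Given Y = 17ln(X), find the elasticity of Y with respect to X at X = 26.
Elasticity = 1/ln(26) ≈ 0.3069

Elasticity = (dY/dX) · (X/Y)

dY/dX = 17/X
At X = 26: dY/dX = 17/26, Y = 17·ln(26)

Elasticity = (17/26) · (26 / (17·ln(26))) = 1/ln(26) ≈ 0.3069

Interpretation: for a small percentage change in X, the percentage change in Y is approximately 0.31 times as large.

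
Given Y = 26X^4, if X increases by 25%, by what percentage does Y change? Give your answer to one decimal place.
144.1%

For Y = 26X^4:
If X → X(1 + 0.25)
Then Y → Y · (1 + 0.25)^4
     ≈ Y · 2.4414

Percentage change = ((1 + 0.25)^4 − 1) × 100% ≈ 144.1%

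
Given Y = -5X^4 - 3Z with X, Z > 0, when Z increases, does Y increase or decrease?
Y decreases

Taking the partial derivative:
∂Y/∂Z = -3

∂Y/∂Z = -3 < 0 (assuming positive values)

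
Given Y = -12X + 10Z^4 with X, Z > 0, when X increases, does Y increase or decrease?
Y decreases

Taking the partial derivative:
∂Y/∂X = -12

∂Y/∂X = -12 < 0 (assuming positive values)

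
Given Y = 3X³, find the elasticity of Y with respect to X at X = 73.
Elasticity = 3

Elasticity = (dY/dX) · (X/Y)

dY/dX = 9·X²
At X = 73: dY/dX = 47961, Y = 1167051

Elasticity = 47961 · (73 / 1167051) = 3

Interpretation: for a small percentage change in X, the percentage change in Y is approximately 3.00 times as large.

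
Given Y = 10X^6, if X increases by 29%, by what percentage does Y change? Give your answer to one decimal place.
360.8%

For Y = 10X^6:
If X → X(1 + 0.29)
Then Y → Y · (1 + 0.29)^6
     ≈ Y · 4.6083

Percentage change = ((1 + 0.29)^6 − 1) × 100% ≈ 360.8%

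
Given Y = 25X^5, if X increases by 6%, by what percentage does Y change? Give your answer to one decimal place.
33.8%

For Y = 25X^5:
If X → X(1 + 0.06)
Then Y → Y · (1 + 0.06)^5
     ≈ Y · 1.3382

Percentage change = ((1 + 0.06)^5 − 1) × 100% ≈ 33.8%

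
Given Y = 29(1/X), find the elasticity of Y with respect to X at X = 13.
Elasticity = -1

Elasticity = (dY/dX) · (X/Y)

dY/dX = -29/X²
At X = 13: dY/dX = -29/169, Y = 29/13

Elasticity = (-29/169) · (13 / (29/13)) = -1

Interpretation: for a small percentage change in X, the percentage change in Y is approximately -1.00 times as large.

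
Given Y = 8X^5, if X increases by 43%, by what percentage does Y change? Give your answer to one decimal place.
498.0%

For Y = 8X^5:
If X → X(1 + 0.43)
Then Y → Y · (1 + 0.43)^5
     ≈ Y · 5.9797

Percentage change = ((1 + 0.43)^5 − 1) × 100% ≈ 498.0%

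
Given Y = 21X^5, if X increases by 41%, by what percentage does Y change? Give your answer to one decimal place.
457.3%

For Y = 21X^5:
If X → X(1 + 0.41)
Then Y → Y · (1 + 0.41)^5
     ≈ Y · 5.5731

Percentage change = ((1 + 0.41)^5 − 1) × 100% ≈ 457.3%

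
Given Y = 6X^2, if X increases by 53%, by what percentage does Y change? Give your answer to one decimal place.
134.1%

For Y = 6X^2:
If X → X(1 + 0.53)
Then Y → Y · (1 + 0.53)^2
     = Y · 2.3409

Percentage change = ((1 + 0.53)^2 − 1) × 100% ≈ 134.1%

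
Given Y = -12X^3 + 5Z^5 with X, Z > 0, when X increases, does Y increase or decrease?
Y decreases

Taking the partial derivative:
∂Y/∂X = -36X^2

∂Y/∂X = -36X^2 < 0 (assuming positive values)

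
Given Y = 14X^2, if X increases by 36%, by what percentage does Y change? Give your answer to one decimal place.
85.0%

For Y = 14X^2:
If X → X(1 + 0.36)
Then Y → Y · (1 + 0.36)^2
     = Y · 1.8496

Percentage change = ((1 + 0.36)^2 − 1) × 100% ≈ 85.0%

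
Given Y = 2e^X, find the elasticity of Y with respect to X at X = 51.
Elasticity = 51

Elasticity = (dY/dX) · (X/Y)

dY/dX = 2·e^X
At X = 51: dY/dX = 2·e^51, Y = 2·e^51

Elasticity = (2·e^51) · (51 / (2·e^51)) = 51

Interpretation: for a small percentage change in X, the percentage change in Y is approximately 51.00 times as large.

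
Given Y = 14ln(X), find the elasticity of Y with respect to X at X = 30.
Elasticity = 1/ln(30) ≈ 0.2940

Elasticity = (dY/dX) · (X/Y)

dY/dX = 14/X
At X = 30: dY/dX = 7/15, Y = 14·ln(30)

Elasticity = (7/15) · (30 / (14·ln(30))) = 1/ln(30) ≈ 0.2940

Interpretation: for a small percentage change in X, the percentage change in Y is approximately 0.29 times as large.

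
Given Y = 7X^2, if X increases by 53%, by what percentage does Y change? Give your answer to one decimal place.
134.1%

For Y = 7X^2:
If X → X(1 + 0.53)
Then Y → Y · (1 + 0.53)^2
     = Y · 2.3409

Percentage change = ((1 + 0.53)^2 − 1) × 100% ≈ 134.1%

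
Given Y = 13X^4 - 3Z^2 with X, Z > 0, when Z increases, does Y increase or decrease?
Y decreases

Taking the partial derivative:
∂Y/∂Z = -6Z

∂Y/∂Z = -6Z < 0 (assuming positive values)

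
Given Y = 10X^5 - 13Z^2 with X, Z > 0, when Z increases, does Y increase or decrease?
Y decreases

Taking the partial derivative:
∂Y/∂Z = -26Z

∂Y/∂Z = -26Z < 0 (assuming positive values)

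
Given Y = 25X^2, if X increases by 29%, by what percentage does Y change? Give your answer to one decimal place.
66.4%

For Y = 25X^2:
If X → X(1 + 0.29)
Then Y → Y · (1 + 0.29)^2
     = Y · 1.6641

Percentage change = ((1 + 0.29)^2 − 1) × 100% ≈ 66.4%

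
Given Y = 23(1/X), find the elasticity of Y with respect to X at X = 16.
Elasticity = -1

Elasticity = (dY/dX) · (X/Y)

dY/dX = -23/X²
At X = 16: dY/dX = -23/256, Y = 23/16

Elasticity = (-23/256) · (16 / (23/16)) = -1

Interpretation: for a small percentage change in X, the percentage change in Y is approximately -1.00 times as large.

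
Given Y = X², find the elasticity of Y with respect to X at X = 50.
Elasticity = 2

Elasticity = (dY/dX) · (X/Y)

dY/dX = 2·X
At X = 50: dY/dX = 100, Y = 2500

Elasticity = 100 · (50 / 2500) = 2

Interpretation: for a small percentage change in X, the percentage change in Y is approximately 2.00 times as large.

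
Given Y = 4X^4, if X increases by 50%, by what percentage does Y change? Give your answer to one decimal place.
406.3%

For Y = 4X^4:
If X → X(1 + 0.5)
Then Y → Y · (1 + 0.5)^4
     = Y · 5.0625

Percentage change = ((1 + 0.5)^4 − 1) × 100% ≈ 406.3%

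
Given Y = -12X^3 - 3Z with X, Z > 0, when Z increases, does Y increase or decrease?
Y decreases

Taking the partial derivative:
∂Y/∂Z = -3

∂Y/∂Z = -3 < 0 (assuming positive values)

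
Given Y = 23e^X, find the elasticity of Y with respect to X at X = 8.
Elasticity = 8

Elasticity = (dY/dX) · (X/Y)

dY/dX = 23·e^X
At X = 8: dY/dX = 23·e^8, Y = 23·e^8

Elasticity = (23·e^8) · (8 / (23·e^8)) = 8

Interpretation: for a small percentage change in X, the percentage change in Y is approximately 8.00 times as large.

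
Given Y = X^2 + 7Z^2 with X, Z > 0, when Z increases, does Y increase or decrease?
Y increases

Taking the partial derivative:
∂Y/∂Z = 14Z

∂Y/∂Z = 14Z > 0 (assuming positive values)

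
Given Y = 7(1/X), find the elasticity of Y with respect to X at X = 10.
Elasticity = -1

Elasticity = (dY/dX) · (X/Y)

dY/dX = -7/X²
At X = 10: dY/dX = -7/100, Y = 7/10

Elasticity = (-7/100) · (10 / (7/10)) = -1

Interpretation: for a small percentage change in X, the percentage change in Y is approximately -1.00 times as large.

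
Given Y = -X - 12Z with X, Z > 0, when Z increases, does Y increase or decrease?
Y decreases

Taking the partial derivative:
∂Y/∂Z = -12

∂Y/∂Z = -12 < 0 (assuming positive values)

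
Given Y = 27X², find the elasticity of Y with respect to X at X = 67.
Elasticity = 2

Elasticity = (dY/dX) · (X/Y)

dY/dX = 54·X
At X = 67: dY/dX = 3618, Y = 121203

Elasticity = 3618 · (67 / 121203) = 2

Interpretation: for a small percentage change in X, the percentage change in Y is approximately 2.00 times as large.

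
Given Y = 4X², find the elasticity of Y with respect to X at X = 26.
Elasticity = 2

Elasticity = (dY/dX) · (X/Y)

dY/dX = 8·X
At X = 26: dY/dX = 208, Y = 2704

Elasticity = 208 · (26 / 2704) = 2

Interpretation: for a small percentage change in X, the percentage change in Y is approximately 2.00 times as large.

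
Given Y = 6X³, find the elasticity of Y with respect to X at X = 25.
Elasticity = 3

Elasticity = (dY/dX) · (X/Y)

dY/dX = 18·X²
At X = 25: dY/dX = 11250, Y = 93750

Elasticity = 11250 · (25 / 93750) = 3

Interpretation: for a small percentage change in X, the percentage change in Y is approximately 3.00 times as large.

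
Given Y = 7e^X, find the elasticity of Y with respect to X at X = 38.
Elasticity = 38

Elasticity = (dY/dX) · (X/Y)

dY/dX = 7·e^X
At X = 38: dY/dX = 7·e^38, Y = 7·e^38

Elasticity = (7·e^38) · (38 / (7·e^38)) = 38

Interpretation: for a small percentage change in X, the percentage change in Y is approximately 38.00 times as large.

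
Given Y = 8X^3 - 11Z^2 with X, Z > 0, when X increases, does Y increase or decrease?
Y increases

Taking the partial derivative:
∂Y/∂X = 24X^2

∂Y/∂X = 24X^2 > 0 (assuming positive values)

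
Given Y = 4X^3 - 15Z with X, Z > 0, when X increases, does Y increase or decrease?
Y increases

Taking the partial derivative:
∂Y/∂X = 12X^2

∂Y/∂X = 12X^2 > 0 (assuming positive values)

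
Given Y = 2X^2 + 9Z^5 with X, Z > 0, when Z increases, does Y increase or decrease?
Y increases

Taking the partial derivative:
∂Y/∂Z = 45Z^4

∂Y/∂Z = 45Z^4 > 0 (assuming positive values)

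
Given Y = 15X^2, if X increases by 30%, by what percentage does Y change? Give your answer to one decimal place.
69.0%

For Y = 15X^2:
If X → X(1 + 0.3)
Then Y → Y · (1 + 0.3)^2
     = Y · 1.6900

Percentage change = ((1 + 0.3)^2 − 1) × 100% = 69.0%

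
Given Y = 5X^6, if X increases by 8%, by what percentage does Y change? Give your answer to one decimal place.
58.7%

For Y = 5X^6:
If X → X(1 + 0.08)
Then Y → Y · (1 + 0.08)^6
     ≈ Y · 1.5869

Percentage change = ((1 + 0.08)^6 − 1) × 100% ≈ 58.7%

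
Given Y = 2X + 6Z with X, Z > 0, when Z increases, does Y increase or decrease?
Y increases

Taking the partial derivative:
∂Y/∂Z = 6

∂Y/∂Z = 6 > 0 (assuming positive values)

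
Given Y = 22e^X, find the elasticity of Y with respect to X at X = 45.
Elasticity = 45

Elasticity = (dY/dX) · (X/Y)

dY/dX = 22·e^X
At X = 45: dY/dX = 22·e^45, Y = 22·e^45

Elasticity = (22·e^45) · (45 / (22·e^45)) = 45

Interpretation: for a small percentage change in X, the percentage change in Y is approximately 45.00 times as large.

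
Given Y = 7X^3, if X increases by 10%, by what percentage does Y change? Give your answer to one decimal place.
33.1%

For Y = 7X^3:
If X → X(1 + 0.1)
Then Y → Y · (1 + 0.1)^3
     = Y · 1.3310

Percentage change = ((1 + 0.1)^3 − 1) × 100% = 33.1%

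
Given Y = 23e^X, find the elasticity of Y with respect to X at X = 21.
Elasticity = 21

Elasticity = (dY/dX) · (X/Y)

dY/dX = 23·e^X
At X = 21: dY/dX = 23·e^21, Y = 23·e^21

Elasticity = (23·e^21) · (21 / (23·e^21)) = 21

Interpretation: for a small percentage change in X, the percentage change in Y is approximately 21.00 times as large.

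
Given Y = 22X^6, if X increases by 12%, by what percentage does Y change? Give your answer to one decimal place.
97.4%

For Y = 22X^6:
If X → X(1 + 0.12)
Then Y → Y · (1 + 0.12)^6
     ≈ Y · 1.9738

Percentage change = ((1 + 0.12)^6 − 1) × 100% ≈ 97.4%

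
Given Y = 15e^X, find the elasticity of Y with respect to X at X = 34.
Elasticity = 34

Elasticity = (dY/dX) · (X/Y)

dY/dX = 15·e^X
At X = 34: dY/dX = 15·e^34, Y = 15·e^34

Elasticity = (15·e^34) · (34 / (15·e^34)) = 34

Interpretation: for a small percentage change in X, the percentage change in Y is approximately 34.00 times as large.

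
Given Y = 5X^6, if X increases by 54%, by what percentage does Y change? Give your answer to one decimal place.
1233.9%

For Y = 5X^6:
If X → X(1 + 0.54)
Then Y → Y · (1 + 0.54)^6
     ≈ Y · 13.3390

Percentage change = ((1 + 0.54)^6 − 1) × 100% ≈ 1233.9%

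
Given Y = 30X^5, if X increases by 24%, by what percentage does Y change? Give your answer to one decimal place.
193.2%

For Y = 30X^5:
If X → X(1 + 0.24)
Then Y → Y · (1 + 0.24)^5
     ≈ Y · 2.9316

Percentage change = ((1 + 0.24)^5 − 1) × 100% ≈ 193.2%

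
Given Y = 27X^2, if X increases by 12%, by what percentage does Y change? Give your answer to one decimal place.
25.4%

For Y = 27X^2:
If X → X(1 + 0.12)
Then Y → Y · (1 + 0.12)^2
     = Y · 1.2544

Percentage change = ((1 + 0.12)^2 − 1) × 100% ≈ 25.4%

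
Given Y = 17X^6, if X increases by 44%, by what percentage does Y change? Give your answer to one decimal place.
791.6%

For Y = 17X^6:
If X → X(1 + 0.44)
Then Y → Y · (1 + 0.44)^6
     ≈ Y · 8.9161

Percentage change = ((1 + 0.44)^6 − 1) × 100% ≈ 791.6%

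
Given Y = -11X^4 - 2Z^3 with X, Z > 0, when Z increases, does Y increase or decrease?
Y decreases

Taking the partial derivative:
∂Y/∂Z = -6Z^2

∂Y/∂Z = -6Z^2 < 0 (assuming positive values)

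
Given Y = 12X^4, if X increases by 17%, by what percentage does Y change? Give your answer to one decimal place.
87.4%

For Y = 12X^4:
If X → X(1 + 0.17)
Then Y → Y · (1 + 0.17)^4
     ≈ Y · 1.8739

Percentage change = ((1 + 0.17)^4 − 1) × 100% ≈ 87.4%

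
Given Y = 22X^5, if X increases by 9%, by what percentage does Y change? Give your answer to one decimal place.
53.9%

For Y = 22X^5:
If X → X(1 + 0.09)
Then Y → Y · (1 + 0.09)^5
     ≈ Y · 1.5386

Percentage change = ((1 + 0.09)^5 − 1) × 100% ≈ 53.9%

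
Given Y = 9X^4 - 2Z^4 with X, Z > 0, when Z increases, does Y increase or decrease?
Y decreases

Taking the partial derivative:
∂Y/∂Z = -8Z^3

∂Y/∂Z = -8Z^3 < 0 (assuming positive values)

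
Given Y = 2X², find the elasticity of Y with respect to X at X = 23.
Elasticity = 2

Elasticity = (dY/dX) · (X/Y)

dY/dX = 4·X
At X = 23: dY/dX = 92, Y = 1058

Elasticity = 92 · (23 / 1058) = 2

Interpretation: for a small percentage change in X, the percentage change in Y is approximately 2.00 times as large.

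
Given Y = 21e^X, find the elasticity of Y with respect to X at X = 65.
Elasticity = 65

Elasticity = (dY/dX) · (X/Y)

dY/dX = 21·e^X
At X = 65: dY/dX = 21·e^65, Y = 21·e^65

Elasticity = (21·e^65) · (65 / (21·e^65)) = 65

Interpretation: for a small percentage change in X, the percentage change in Y is approximately 65.00 times as large.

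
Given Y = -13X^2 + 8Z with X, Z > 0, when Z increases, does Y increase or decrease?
Y increases

Taking the partial derivative:
∂Y/∂Z = 8

∂Y/∂Z = 8 > 0 (assuming positive values)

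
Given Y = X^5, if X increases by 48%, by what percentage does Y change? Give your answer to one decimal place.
610.1%

For Y = X^5:
If X → X(1 + 0.48)
Then Y → Y · (1 + 0.48)^5
     ≈ Y · 7.1008

Percentage change = ((1 + 0.48)^5 − 1) × 100% ≈ 610.1%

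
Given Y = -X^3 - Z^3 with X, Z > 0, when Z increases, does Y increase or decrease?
Y decreases

Taking the partial derivative:
∂Y/∂Z = -3Z^2

∂Y/∂Z = -3Z^2 < 0 (assuming positive values)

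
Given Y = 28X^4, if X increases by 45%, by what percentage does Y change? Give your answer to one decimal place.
342.1%

For Y = 28X^4:
If X → X(1 + 0.45)
Then Y → Y · (1 + 0.45)^4
     ≈ Y · 4.4205

Percentage change = ((1 + 0.45)^4 − 1) × 100% ≈ 342.1%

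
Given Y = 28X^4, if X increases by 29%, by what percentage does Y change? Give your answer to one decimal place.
176.9%

For Y = 28X^4:
If X → X(1 + 0.29)
Then Y → Y · (1 + 0.29)^4
     ≈ Y · 2.7692

Percentage change = ((1 + 0.29)^4 − 1) × 100% ≈ 176.9%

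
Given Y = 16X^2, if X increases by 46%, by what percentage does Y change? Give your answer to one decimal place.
113.2%

For Y = 16X^2:
If X → X(1 + 0.46)
Then Y → Y · (1 + 0.46)^2
     = Y · 2.1316

Percentage change = ((1 + 0.46)^2 − 1) × 100% ≈ 113.2%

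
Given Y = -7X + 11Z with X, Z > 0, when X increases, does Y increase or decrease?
Y decreases

Taking the partial derivative:
∂Y/∂X = -7

∂Y/∂X = -7 < 0 (assuming positive values)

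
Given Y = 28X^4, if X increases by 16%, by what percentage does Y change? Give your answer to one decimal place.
81.1%

For Y = 28X^4:
If X → X(1 + 0.16)
Then Y → Y · (1 + 0.16)^4
     ≈ Y · 1.8106

Percentage change = ((1 + 0.16)^4 − 1) × 100% ≈ 81.1%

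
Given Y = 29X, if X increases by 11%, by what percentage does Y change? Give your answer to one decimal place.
11.0%

For Y = 29X:
If X → X(1 + 0.11)
Then Y → Y · (1 + 0.11)^1
     = Y · 1.1100

Percentage change = ((1 + 0.11)^1 − 1) × 100% = 11.0%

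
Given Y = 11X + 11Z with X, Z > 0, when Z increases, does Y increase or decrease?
Y increases

Taking the partial derivative:
∂Y/∂Z = 11

∂Y/∂Z = 11 > 0 (assuming positive values)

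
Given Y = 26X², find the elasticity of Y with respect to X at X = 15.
Elasticity = 2

Elasticity = (dY/dX) · (X/Y)

dY/dX = 52·X
At X = 15: dY/dX = 780, Y = 5850

Elasticity = 780 · (15 / 5850) = 2

Interpretation: for a small percentage change in X, the percentage change in Y is approximately 2.00 times as large.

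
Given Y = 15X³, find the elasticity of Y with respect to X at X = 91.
Elasticity = 3

Elasticity = (dY/dX) · (X/Y)

dY/dX = 45·X²
At X = 91: dY/dX = 372645, Y = 11303565

Elasticity = 372645 · (91 / 11303565) = 3

Interpretation: for a small percentage change in X, the percentage change in Y is approximately 3.00 times as large.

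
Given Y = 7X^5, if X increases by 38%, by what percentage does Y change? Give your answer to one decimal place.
400.5%

For Y = 7X^5:
If X → X(1 + 0.38)
Then Y → Y · (1 + 0.38)^5
     ≈ Y · 5.0049

Percentage change = ((1 + 0.38)^5 − 1) × 100% ≈ 400.5%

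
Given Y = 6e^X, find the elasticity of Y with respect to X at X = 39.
Elasticity = 39

Elasticity = (dY/dX) · (X/Y)

dY/dX = 6·e^X
At X = 39: dY/dX = 6·e^39, Y = 6·e^39

Elasticity = (6·e^39) · (39 / (6·e^39)) = 39

Interpretation: for a small percentage change in X, the percentage change in Y is approximately 39.00 times as large.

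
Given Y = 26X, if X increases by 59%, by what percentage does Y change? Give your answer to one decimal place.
59.0%

For Y = 26X:
If X → X(1 + 0.59)
Then Y → Y · (1 + 0.59)^1
     = Y · 1.5900

Percentage change = ((1 + 0.59)^1 − 1) × 100% = 59.0%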